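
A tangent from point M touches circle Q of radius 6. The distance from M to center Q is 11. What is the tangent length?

Let T be the point of tangency. Then QT ⊥ MT (radius ⊥ tangent).
In right triangle QTM: QM² = QT² + MT²
11² = 6² + MT²
MT² = 85, MT = sqrt(85)

sqrt(85)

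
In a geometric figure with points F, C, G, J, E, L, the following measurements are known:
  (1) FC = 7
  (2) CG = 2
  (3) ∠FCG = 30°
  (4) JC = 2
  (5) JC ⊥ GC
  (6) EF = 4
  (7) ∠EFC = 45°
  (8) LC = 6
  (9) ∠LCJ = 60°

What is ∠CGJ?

Step 1: By the law of cosines on triangle GCJ: GJ² = 2² + 2² − 2·2·2·cos(90°) = 8, so GJ = 2·√2.
Step 2: By the inverse law of cosines on triangle CGJ: cos(∠CGJ) = (2² + (2·√2)² − 2²) / (2·2·2·√2) = 8/11.31 = 0.7071, so ∠CGJ = 45°.

Therefore, the measure of angle ∠CGJ = 45°.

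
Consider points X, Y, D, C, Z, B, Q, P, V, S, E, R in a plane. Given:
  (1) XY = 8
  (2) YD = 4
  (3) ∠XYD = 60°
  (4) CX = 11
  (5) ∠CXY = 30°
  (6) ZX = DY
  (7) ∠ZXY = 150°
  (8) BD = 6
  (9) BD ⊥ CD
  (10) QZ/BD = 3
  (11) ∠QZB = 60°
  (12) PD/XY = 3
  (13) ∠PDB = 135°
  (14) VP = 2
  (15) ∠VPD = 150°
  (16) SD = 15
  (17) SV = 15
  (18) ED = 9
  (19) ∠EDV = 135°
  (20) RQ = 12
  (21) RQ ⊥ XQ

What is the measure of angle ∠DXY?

Step 1: By the law of cosines on triangle XYD: XD² = 8² + 4² − 2·8·4·cos(60°) = 48, so XD = 4·√3.
Step 2: By the inverse law of cosines on triangle DXY: cos(∠DXY) = ((4·√3)² + 8² − 4²) / (2·4·√3·8) = 96/110.85 = 0.866, so ∠DXY = 30°.

Therefore, the measure of angle ∠DXY = 30°.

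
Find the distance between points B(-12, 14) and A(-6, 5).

d = sqrt((6)^2 + (-9)^2) = sqrt(117) = 3*sqrt(13)

3*sqrt(13)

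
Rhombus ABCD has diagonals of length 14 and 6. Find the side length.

The diagonals of a rhombus bisect each other at right angles.
Half-diagonals: 14/2 = 7 and 6/2 = 3
side = sqrt(7^2 + 3^2)
side = sqrt(49 + 9)
side = sqrt(58)

sqrt(58)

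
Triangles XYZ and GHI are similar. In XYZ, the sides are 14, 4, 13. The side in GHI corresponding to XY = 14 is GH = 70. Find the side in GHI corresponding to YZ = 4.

Since the triangles are similar, the ratio of corresponding sides is constant.
Scale factor k = GH / XY = 70 / 14 = 5
HI = k * YZ = 5 * 4 = 20

20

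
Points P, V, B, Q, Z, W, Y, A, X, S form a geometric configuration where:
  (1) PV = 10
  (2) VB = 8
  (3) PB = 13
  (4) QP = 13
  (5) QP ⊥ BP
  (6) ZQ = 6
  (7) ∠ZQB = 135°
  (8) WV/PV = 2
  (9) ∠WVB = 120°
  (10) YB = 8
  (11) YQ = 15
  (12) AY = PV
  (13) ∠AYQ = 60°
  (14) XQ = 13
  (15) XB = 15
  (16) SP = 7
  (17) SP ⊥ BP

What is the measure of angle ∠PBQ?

Step 1: By the law of cosines on triangle BPQ: BQ² = 13² + 13² − 2·13·13·cos(90°) = 338, so BQ = 13·√2.
Step 2: By the inverse law of cosines on triangle PBQ: cos(∠PBQ) = (13² + (13·√2)² − 13²) / (2·13·13·√2) = 338/478 = 0.7071, so ∠PBQ = 45°.

Therefore, the measure of angle ∠PBQ = 45°.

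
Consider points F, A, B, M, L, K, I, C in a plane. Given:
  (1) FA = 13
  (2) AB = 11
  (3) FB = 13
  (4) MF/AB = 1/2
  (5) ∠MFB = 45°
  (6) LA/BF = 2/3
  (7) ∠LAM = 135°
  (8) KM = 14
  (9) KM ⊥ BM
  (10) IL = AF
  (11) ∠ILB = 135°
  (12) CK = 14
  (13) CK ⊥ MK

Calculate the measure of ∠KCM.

Step 1: By the law of cosines on triangle CKM: CM² = 14² + 14² − 2·14·14·cos(90°) = 392, so CM = 14·√2.
Step 2: By the inverse law of cosines on triangle KCM: cos(∠KCM) = (14² + (14·√2)² − 14²) / (2·14·14·√2) = 392/554.37 = 0.7071, so ∠KCM = 45°.

Therefore, the measure of angle ∠KCM = 45°.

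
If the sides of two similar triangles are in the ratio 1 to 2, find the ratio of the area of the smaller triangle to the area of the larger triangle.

Area scales with the square of linear dimensions. If every length is multiplied by 1/2, then the area is multiplied by (1/2)^2 = 1/4.
The area ratio is 1:4.

1:4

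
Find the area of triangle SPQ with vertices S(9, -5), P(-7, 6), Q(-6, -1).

The Shoelace formula computes the area from vertex coordinates by summing cross products.
For vertices (9,-5), (-7,6), (-6,-1):
Signed sum = 9*6 - -7*-5 + -7*-1 - -6*6 + -6*-5 - 9*-1
= 19 + 43 + 39 = 101
Area = (1/2)|101| = 101/2.

101/2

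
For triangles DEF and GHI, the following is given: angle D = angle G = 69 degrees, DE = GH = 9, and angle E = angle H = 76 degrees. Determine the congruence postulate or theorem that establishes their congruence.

The given information matches ASA: Two pairs of corresponding angles and the included side are equal (Angle-Side-Angle).

ASA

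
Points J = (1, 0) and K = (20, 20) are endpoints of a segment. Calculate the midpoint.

M = ((x₁ + x₂)/2, (y₁ + y₂)/2)
= ((1 + 20)/2, (0 + 20)/2)
= (21/2, 20/2) = (21/2, 10)

(21/2, 10)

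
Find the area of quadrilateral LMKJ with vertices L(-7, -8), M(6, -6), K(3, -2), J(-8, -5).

Using the Shoelace formula for a quadrilateral (vertices in order):
Area = (1/2)|sum of (x_i * y_(i+1) - x_(i+1) * y_i)|
Terms: (-7*-6 - 6*-8) = 90, (6*-2 - 3*-6) = 6, (3*-5 - -8*-2) = -31, (-8*-8 - -7*-5) = 29
Sum = 94
Area = (1/2)(94) = 47

47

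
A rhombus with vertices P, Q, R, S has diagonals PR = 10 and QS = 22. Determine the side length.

In a rhombus, the diagonals bisect each other perpendicularly, creating four congruent right triangles.
Each triangle has legs 5 (half of 10) and 11 (half of 22).
The hypotenuse of each right triangle is a side of the rhombus:
side = sqrt(5^2 + 11^2) = sqrt(146)

sqrt(146)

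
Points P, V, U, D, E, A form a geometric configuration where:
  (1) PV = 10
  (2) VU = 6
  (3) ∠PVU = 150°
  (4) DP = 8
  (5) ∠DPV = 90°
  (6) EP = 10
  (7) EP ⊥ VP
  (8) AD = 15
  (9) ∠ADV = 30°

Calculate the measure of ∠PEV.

Step 1: By the law of cosines on triangle EPV: EV² = 10² + 10² − 2·10·10·cos(90°) = 200, so EV = 10·√2.
Step 2: By the inverse law of cosines on triangle PEV: cos(∠PEV) = (10² + (10·√2)² − 10²) / (2·10·10·√2) = 200/282.84 = 0.7071, so ∠PEV = 45°.

Therefore, the measure of angle ∠PEV = 45°.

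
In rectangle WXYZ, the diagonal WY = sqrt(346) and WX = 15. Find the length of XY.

The diagonal of a rectangle forms a right triangle with the two sides.
Rearranging the Pythagorean theorem: missing side = sqrt(d^2 - known^2).
= sqrt(346 - 225) = sqrt(121) = 11.

11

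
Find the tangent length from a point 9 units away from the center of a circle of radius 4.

tangent = √(d² - r²) = √(9² - 4²) = √(81 - 16) = √65 = sqrt(65)

sqrt(65)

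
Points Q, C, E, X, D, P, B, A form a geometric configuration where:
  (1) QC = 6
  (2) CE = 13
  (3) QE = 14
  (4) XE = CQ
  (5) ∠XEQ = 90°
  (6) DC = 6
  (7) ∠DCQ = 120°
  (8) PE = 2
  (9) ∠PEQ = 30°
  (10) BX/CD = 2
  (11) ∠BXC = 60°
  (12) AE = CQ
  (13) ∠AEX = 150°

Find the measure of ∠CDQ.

Step 1: By the law of cosines on triangle DCQ: DQ² = 6² + 6² − 2·6·6·cos(120°) = 108, so DQ = 6·√3.
Step 2: By the inverse law of cosines on triangle CDQ: cos(∠CDQ) = (6² + (6·√3)² − 6²) / (2·6·6·√3) = 108/124.71 = 0.866, so ∠CDQ = 30°.

Therefore, the measure of angle ∠CDQ = 30°.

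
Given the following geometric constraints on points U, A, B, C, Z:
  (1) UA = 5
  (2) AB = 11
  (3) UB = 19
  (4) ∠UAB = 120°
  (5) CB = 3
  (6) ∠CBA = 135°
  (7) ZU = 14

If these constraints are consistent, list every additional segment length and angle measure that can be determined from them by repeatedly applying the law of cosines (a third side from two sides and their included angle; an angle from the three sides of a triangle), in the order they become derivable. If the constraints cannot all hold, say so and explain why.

These constraints are not satisfiable: by the triangle inequality in triangle AUB, (1) UA = 5 and (2) AB = 11 force UB ≤ 5 + 11 = 16, but (3) says UB = 19. No planar figure meets all of them, so nothing further can be derived.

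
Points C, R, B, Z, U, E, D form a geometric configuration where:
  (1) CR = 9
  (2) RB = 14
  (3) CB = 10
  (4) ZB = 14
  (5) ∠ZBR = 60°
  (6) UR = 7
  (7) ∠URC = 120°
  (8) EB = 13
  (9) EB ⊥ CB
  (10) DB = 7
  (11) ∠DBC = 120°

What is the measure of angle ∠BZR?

Step 1: By the law of cosines on triangle ZBR: ZR² = 14² + 14² − 2·14·14·cos(60°) = 196, so ZR = 14.
Step 2: By the inverse law of cosines on triangle BZR: cos(∠BZR) = (14² + 14² − 14²) / (2·14·14) = 196/392 = 0.5, so ∠BZR = 60°.

Therefore, the measure of angle ∠BZR = 60°.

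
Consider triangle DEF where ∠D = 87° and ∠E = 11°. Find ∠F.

Let angle F = x. Then 87 + 11 + x = 180.
x = 180 - 98 = 82 degrees.

82 degrees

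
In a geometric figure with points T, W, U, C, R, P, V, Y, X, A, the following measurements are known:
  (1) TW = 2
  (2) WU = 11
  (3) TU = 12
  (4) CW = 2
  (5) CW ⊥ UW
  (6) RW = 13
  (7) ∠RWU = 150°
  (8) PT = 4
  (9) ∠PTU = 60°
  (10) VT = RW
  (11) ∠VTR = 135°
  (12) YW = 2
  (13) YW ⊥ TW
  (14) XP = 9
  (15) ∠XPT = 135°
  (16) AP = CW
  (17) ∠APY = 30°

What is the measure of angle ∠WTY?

Step 1: By the law of cosines on triangle TWY: TY² = 2² + 2² − 2·2·2·cos(90°) = 8, so TY = 2·√2.
Step 2: By the inverse law of cosines on triangle WTY: cos(∠WTY) = (2² + (2·√2)² − 2²) / (2·2·2·√2) = 8/11.31 = 0.7071, so ∠WTY = 45°.

Therefore, the measure of angle ∠WTY = 45°.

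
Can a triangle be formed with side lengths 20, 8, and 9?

Check the triangle inequality: 8 + 9 = 17 ≤ 20.
Since the sum of two sides does not exceed the third, no triangle can be formed.

No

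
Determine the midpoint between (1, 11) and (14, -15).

M = ((x₁ + x₂)/2, (y₁ + y₂)/2)
= ((1 + 14)/2, (11 + -15)/2)
= (15/2, -4/2) = (15/2, -2)

(15/2, -2)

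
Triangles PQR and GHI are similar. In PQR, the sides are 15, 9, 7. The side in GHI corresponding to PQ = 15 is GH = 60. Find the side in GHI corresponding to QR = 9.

Since the triangles are similar, the ratio of corresponding sides is constant.
Scale factor k = GH / PQ = 60 / 15 = 4
HI = k * QR = 4 * 9 = 36

36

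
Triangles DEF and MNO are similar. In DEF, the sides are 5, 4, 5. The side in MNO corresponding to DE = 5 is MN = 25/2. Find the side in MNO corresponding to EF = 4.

Similar triangles have proportional sides. Setting up the proportion:
MN / DE = NO / EF
25/2 / 5 = NO / 4
NO = 4 * 25/2 / 5 = 10.

10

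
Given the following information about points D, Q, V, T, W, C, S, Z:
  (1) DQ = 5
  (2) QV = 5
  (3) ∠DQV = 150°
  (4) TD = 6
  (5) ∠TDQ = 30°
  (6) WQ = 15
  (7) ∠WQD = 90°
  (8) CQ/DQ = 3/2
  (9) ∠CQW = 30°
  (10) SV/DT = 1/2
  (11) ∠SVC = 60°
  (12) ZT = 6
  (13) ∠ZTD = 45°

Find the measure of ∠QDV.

Step 1: By the law of cosines on triangle DQV: DV² = 5² + 5² − 2·5·5·cos(150°) = 93.3, so DV ≈ 9.66.
Step 2: By the inverse law of cosines on triangle QDV: cos(∠QDV) = (5² + 9.66² − 5²) / (2·5·9.66) = 93.3/96.59 = 0.9659, so ∠QDV = 15°.

Therefore, the measure of angle ∠QDV = 15°.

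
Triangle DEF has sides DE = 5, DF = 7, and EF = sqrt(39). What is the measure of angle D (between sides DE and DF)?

When all three sides of a triangle are known, the law of cosines can be rearranged to find any angle.
cos(C) = (a² + b² - c²) / (2ab) gives cos(D) = 1/2.
Taking the inverse cosine: D = 60°.

60°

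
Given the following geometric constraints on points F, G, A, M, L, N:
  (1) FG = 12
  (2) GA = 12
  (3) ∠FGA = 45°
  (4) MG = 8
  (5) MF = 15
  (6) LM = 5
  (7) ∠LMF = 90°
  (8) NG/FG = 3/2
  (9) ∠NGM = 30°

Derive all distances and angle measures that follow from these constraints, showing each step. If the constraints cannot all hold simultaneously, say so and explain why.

The constraints are consistent.

From the given relations:
  NG = 3/2·FG = 3/2·12 = 18

Step 1: From FG = 12, GA = 12, and ∠FGA = 45°, by the law of cosines:
  FA² = FG² + GA² - 2·FG·GA·cos(45°) = 144 + 144 - 203.6 = 84.35
  FA ≈ 9.18

Step 2: From FM = 15, ML = 5, and ∠FML = 90°, by the law of cosines:
  FL² = FM² + ML² - 2·FM·ML·cos(90°) = 225 + 25 - 0 = 250
  FL = 5·√10

Step 3: From MG = 8, GN = 18, and ∠MGN = 30°, by the law of cosines:
  MN² = MG² + GN² - 2·MG·GN·cos(30°) = 64 + 324 - 249.4 = 138.6
  MN ≈ 11.77

Step 4: From FG = 12, FM = 15, GM = 8, by the inverse law of cosines:
  cos(∠GFM) = (FG² + FM² - GM²) / (2·FG·FM)
  ∠GFM = 32.09°

Step 5: From GF = 12, GM = 8, FM = 15, by the inverse law of cosines:
  cos(∠FGM) = (GF² + GM² - FM²) / (2·GF·GM)
  ∠FGM = 95.08°

Step 6: From MF = 15, MG = 8, FG = 12, by the inverse law of cosines:
  cos(∠FMG) = (MF² + MG² - FG²) / (2·MF·MG)
  ∠FMG = 52.83°

Step 7: From FA = 9.18, FG = 12, AG = 12, by the inverse law of cosines:
  cos(∠AFG) = (FA² + FG² - AG²) / (2·FA·FG)
  ∠AFG = 67.5°

Step 8: From FL = 5·√10, FM = 15, LM = 5, by the inverse law of cosines:
  cos(∠LFM) = (FL² + FM² - LM²) / (2·FL·FM)
  ∠LFM = 18.43°

Step 9: From AF = 9.18, AG = 12, FG = 12, by the inverse law of cosines:
  cos(∠FAG) = (AF² + AG² - FG²) / (2·AF·AG)
  ∠FAG = 67.5°

Step 10: From MG = 8, MN = 11.77, GN = 18, by the inverse law of cosines:
  cos(∠GMN) = (MG² + MN² - GN²) / (2·MG·MN)
  ∠GMN = 130.14°

Step 11: From LF = 5·√10, LM = 5, FM = 15, by the inverse law of cosines:
  cos(∠FLM) = (LF² + LM² - FM²) / (2·LF·LM)
  ∠FLM = 71.57°

Step 12: From NG = 18, NM = 11.77, GM = 8, by the inverse law of cosines:
  cos(∠GNM) = (NG² + NM² - GM²) / (2·NG·NM)
  ∠GNM = 19.86°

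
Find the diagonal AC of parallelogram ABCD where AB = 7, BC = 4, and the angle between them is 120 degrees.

Using the law of cosines:
d^2 = 7^2 + 4^2 - 2(7)(4)cos(120 degrees)
d^2 = 49 + 16 - 56*-1/2
d^2 = 93
d = sqrt(93)

sqrt(93)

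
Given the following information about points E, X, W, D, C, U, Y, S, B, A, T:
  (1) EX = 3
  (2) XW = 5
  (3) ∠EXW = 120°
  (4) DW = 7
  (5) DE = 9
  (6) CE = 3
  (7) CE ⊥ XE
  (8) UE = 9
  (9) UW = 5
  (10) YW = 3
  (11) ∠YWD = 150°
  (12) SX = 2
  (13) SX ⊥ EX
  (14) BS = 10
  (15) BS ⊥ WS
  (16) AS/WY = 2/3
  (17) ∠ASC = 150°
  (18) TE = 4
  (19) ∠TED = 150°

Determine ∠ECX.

Step 1: By the law of cosines on triangle CEX: CX² = 3² + 3² − 2·3·3·cos(90°) = 18, so CX = 3·√2.
Step 2: By the inverse law of cosines on triangle ECX: cos(∠ECX) = (3² + (3·√2)² − 3²) / (2·3·3·√2) = 18/25.46 = 0.7071, so ∠ECX = 45°.

Therefore, the measure of angle ∠ECX = 45°.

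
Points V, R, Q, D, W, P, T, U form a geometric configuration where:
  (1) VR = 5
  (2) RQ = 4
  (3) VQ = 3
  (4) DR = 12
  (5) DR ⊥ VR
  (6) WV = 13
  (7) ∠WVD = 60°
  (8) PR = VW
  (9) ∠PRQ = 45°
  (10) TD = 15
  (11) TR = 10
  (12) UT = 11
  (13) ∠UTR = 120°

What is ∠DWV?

Step 1: By the law of cosines on triangle DRV: DV² = 12² + 5² − 2·12·5·cos(90°) = 169, so DV = 13.
Step 2: By the law of cosines on triangle WVD: WD² = 13² + 13² − 2·13·13·cos(60°) = 169, so WD = 13.
Step 3: By the inverse law of cosines on triangle DWV: cos(∠DWV) = (13² + 13² − 13²) / (2·13·13) = 169/338 = 0.5, so ∠DWV = 60°.

Therefore, the measure of angle ∠DWV = 60°.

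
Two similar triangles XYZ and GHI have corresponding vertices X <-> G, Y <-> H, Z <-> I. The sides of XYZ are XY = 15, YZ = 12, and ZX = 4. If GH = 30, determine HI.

Similar triangles have proportional sides. Setting up the proportion:
GH / XY = HI / YZ
30 / 15 = HI / 12
HI = 12 * 30 / 15 = 24.

24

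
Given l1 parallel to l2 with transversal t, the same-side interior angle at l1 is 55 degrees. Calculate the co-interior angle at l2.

Co-interior angles sum to 180: 180 - 55 = 125 degrees.

125 degrees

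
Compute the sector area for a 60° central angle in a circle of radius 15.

Sector area = π(15²)(1/6) = 75*pi/2

75*pi/2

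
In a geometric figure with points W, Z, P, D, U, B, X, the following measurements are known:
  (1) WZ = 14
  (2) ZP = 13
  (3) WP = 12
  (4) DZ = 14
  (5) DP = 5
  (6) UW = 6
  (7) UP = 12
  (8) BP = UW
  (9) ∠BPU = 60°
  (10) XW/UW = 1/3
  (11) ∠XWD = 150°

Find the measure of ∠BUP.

From the given relations: BP = UW = 6.
Step 1: By the law of cosines on triangle UPB: UB² = 12² + 6² − 2·12·6·cos(60°) = 108, so UB = 6·√3.
Step 2: By the inverse law of cosines on triangle BUP: cos(∠BUP) = ((6·√3)² + 12² − 6²) / (2·6·√3·12) = 216/249.42 = 0.866, so ∠BUP = 30°.

Therefore, the measure of angle ∠BUP = 30°.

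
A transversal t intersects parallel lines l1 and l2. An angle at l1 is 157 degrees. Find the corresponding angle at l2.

Corresponding angles formed by parallel lines and a transversal are equal.
The given angle is 157 degrees.
The corresponding angle = 157 degrees.

157 degrees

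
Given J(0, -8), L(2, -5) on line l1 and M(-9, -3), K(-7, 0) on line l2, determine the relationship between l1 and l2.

Slope of line 1: m1 = (-5 - -8)/(2 - 0) = 3/2 = 3/2
Slope of line 2: m2 = (0 - -3)/(-7 - -9) = 3/2 = 3/2
Two lines are parallel if and only if they have equal slopes (or both are vertical).
Here m1 = m2 = 3/2, confirming the lines are parallel.

Parallel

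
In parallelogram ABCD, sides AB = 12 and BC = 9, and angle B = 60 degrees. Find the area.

Area = 12 * 9 * sin(60°) = 108 * sqrt(3)/2 = 54*sqrt(3)

54*sqrt(3)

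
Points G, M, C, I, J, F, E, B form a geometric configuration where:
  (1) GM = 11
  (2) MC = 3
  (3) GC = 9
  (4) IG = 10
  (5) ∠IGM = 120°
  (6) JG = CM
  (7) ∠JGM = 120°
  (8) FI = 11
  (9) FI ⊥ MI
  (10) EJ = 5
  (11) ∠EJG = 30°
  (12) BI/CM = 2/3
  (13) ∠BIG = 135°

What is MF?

Step 1: By the law of cosines on triangle IGM: IM² = 10² + 11² − 2·10·11·cos(120°) = 331, so IM ≈ 18.19.
Step 2: By the law of cosines on triangle MIF: MF² = 18.19² + 11² − 2·18.19·11·cos(90°) = 452, so MF = 2·√113.

Therefore, the length of MF = 2·√113.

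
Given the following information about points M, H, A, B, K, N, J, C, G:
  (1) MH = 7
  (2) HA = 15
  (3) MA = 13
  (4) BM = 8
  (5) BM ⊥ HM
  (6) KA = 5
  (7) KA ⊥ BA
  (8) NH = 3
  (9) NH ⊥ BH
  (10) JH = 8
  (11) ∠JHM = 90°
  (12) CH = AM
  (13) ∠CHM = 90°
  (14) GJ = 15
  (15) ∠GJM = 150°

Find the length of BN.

Step 1: By the law of cosines on triangle BMH: BH² = 8² + 7² − 2·8·7·cos(90°) = 113, so BH = √113.
Step 2: By the law of cosines on triangle BHN: BN² = √113² + 3² − 2·√113·3·cos(90°) = 122, so BN = √122.

Therefore, the length of BN = √122.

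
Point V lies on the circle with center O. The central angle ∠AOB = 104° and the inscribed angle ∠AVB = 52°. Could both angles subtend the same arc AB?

By the inscribed angle theorem, if both angles subtend the same arc, the inscribed angle must be half the central angle.
Half of 104° = 52°, which equals the given inscribed angle of 52°.
Therefore, yes, they correspond to the same arc.

Yes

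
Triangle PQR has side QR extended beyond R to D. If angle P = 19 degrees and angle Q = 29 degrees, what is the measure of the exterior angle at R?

The interior angle at R is 180 - 19 - 29 = 132 degrees.
The exterior angle and interior angle at R are supplementary:
Exterior angle = 180 - 132 = 48 degrees.

48 degrees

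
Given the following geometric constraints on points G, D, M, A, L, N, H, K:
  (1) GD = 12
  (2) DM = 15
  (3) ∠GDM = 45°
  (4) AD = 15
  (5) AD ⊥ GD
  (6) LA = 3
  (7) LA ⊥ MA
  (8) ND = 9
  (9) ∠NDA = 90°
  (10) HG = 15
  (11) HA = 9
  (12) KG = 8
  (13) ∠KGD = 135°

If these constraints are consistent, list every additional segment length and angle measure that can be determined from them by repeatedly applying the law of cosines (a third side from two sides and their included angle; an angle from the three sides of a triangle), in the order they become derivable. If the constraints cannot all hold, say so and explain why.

The constraints are consistent. Derivable facts, in order:
After 1 step:
- AN = 3·√34
- DK ≈ 18.54
- GA = 3·√41
- GM ≈ 10.7
After 2 steps:
- ∠AGD = 51.34°
- ∠AGH = 27.1°
- ∠AHG = 103.49°
- ∠AND = 59.04°
- ∠DAG = 38.66°
- ∠DAN = 30.96°
- ∠DGM = 82.52°
- ∠DKG = 27.24°
- ∠DMG = 52.48°
- ∠GAH = 49.4°
- ∠GDK = 17.76°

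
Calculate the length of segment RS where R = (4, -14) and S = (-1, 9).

The horizontal distance is |-1 - 4| = 5 and the vertical distance is |9 - -14| = 23.
By the Pythagorean theorem, d = sqrt(5^2 + 23^2) = sqrt(554).

sqrt(554)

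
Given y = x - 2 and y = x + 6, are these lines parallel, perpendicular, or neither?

Slope of line 1: m1 = 1
Slope of line 2: m2 = 1
Since m1 = m2 = 1, the lines are parallel.

Parallel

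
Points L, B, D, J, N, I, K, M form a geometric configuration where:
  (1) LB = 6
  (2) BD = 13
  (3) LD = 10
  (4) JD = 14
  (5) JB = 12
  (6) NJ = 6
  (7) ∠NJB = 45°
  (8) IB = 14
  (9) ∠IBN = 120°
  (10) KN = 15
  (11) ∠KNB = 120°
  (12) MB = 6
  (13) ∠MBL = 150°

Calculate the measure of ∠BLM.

Step 1: By the law of cosines on triangle LBM: LM² = 6² + 6² − 2·6·6·cos(150°) = 134.35, so LM ≈ 11.59.
Step 2: By the inverse law of cosines on triangle BLM: cos(∠BLM) = (6² + 11.59² − 6²) / (2·6·11.59) = 134.35/139.09 = 0.9659, so ∠BLM = 15°.

Therefore, the measure of angle ∠BLM = 15°.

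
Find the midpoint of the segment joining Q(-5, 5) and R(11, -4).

M = ((x₁ + x₂)/2, (y₁ + y₂)/2)
= ((-5 + 11)/2, (5 + -4)/2)
= (6/2, 1/2) = (3, 1/2)

(3, 1/2)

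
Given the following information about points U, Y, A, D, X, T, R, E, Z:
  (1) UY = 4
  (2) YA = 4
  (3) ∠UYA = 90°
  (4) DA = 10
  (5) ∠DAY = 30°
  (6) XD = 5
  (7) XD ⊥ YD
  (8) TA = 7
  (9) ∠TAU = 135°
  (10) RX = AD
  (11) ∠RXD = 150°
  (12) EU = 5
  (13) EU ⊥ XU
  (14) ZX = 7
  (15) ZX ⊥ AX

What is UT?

Step 1: By the law of cosines on triangle UYA: UA² = 4² + 4² − 2·4·4·cos(90°) = 32, so UA = 4·√2.
Step 2: By the law of cosines on triangle UAT: UT² = (4·√2)² + 7² − 2·4·√2·7·cos(135°) = 137, so UT = √137.

Therefore, the length of UT = √137.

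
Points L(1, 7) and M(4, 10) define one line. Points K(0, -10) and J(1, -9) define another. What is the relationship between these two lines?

Slope of line 1: m1 = (10 - 7)/(4 - 1) = 3/3 = 1
Slope of line 2: m2 = (-9 - -10)/(1 - 0) = 1/1 = 1
Since m1 = m2 = 1, the lines are parallel.

Parallel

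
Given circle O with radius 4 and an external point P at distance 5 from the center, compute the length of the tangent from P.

tangent = √(d² - r²) = √(5² - 4²) = √(25 - 16) = √9 = 3

3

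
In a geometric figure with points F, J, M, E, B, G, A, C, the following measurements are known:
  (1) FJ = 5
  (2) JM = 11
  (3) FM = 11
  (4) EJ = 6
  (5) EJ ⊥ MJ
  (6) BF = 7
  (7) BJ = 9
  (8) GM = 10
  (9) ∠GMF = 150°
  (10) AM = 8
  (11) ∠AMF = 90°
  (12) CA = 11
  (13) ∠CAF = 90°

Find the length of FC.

Step 1: By the law of cosines on triangle FMA: FA² = 11² + 8² − 2·11·8·cos(90°) = 185, so FA = √185.
Step 2: By the law of cosines on triangle FAC: FC² = √185² + 11² − 2·√185·11·cos(90°) = 306, so FC = 3·√34.

Therefore, the length of FC = 3·√34.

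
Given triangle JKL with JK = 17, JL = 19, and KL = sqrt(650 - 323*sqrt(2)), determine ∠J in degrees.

By the inverse law of cosines: cos(J) = (JK² + JL² - KL²) / (2 × JK × JL)
cos(J) = (17² + 19² - (sqrt(650 - 323*sqrt(2)))²) / (2 × 17 × 19)
cos(J) = (289 + 361 - (650 - 323*sqrt(2))) / 646
cos(J) = sqrt(2)/2
J = arccos(sqrt(2)/2) = 45°

45°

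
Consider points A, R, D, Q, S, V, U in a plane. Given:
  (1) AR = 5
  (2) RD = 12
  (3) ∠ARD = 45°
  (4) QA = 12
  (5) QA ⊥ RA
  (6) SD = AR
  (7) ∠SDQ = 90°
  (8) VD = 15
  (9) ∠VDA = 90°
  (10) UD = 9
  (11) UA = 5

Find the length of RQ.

Step 1: By the law of cosines on triangle RAQ: RQ² = 5² + 12² − 2·5·12·cos(90°) = 169, so RQ = 13.

Therefore, the length of RQ = 13.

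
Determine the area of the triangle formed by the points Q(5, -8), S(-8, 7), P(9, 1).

Shoelace: Area = (1/2)|5(7-1) + -8(1--8) + 9(-8-7)| = (1/2)(177) = 177/2

177/2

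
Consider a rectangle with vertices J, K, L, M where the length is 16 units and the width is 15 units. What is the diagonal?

Using the Pythagorean theorem:
d² = 16² + 15² = 256 + 225 = 481
d = sqrt(481)

sqrt(481)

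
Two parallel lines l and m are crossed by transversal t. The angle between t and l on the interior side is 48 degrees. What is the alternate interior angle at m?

Alternate interior angles are equal: 48 degrees.

48 degrees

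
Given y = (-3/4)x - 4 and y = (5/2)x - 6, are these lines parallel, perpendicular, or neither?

Slope of line 1: m1 = -3/4
Slope of line 2: m2 = 5/2
m1 != m2 and m1*m2 = -15/8 != -1. Neither.

Neither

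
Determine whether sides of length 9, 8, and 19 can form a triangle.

No.
The triangle inequality is violated: 9 + 8 = 17 ≤ 19.
These lengths cannot form a triangle.

No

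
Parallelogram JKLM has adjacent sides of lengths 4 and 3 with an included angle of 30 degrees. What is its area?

Area = a * b * sin(theta)
Area = 4 * 3 * sin(30 degrees)
Area = 12 * 1/2
Area = 6

6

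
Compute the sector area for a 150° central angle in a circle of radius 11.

The full circle has area πr² = π(11)² = 121*pi.
The sector covers 150° out of 360°, a fraction of 5/12.
Sector area = 121*pi × 5/12 = 605*pi/12.

605*pi/12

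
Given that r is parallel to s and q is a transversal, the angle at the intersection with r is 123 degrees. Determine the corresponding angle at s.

Corresponding angles formed by parallel lines and a transversal are equal.
The given angle is 123 degrees.
The corresponding angle = 123 degrees.

123 degrees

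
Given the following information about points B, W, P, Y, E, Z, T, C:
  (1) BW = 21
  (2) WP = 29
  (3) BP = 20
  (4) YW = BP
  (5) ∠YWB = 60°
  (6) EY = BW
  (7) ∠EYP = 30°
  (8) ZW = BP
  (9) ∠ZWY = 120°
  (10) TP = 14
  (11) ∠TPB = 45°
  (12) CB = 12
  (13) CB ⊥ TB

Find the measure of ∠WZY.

From the given relations: ZW = BP = 20; YW = BP = 20.
Step 1: By the law of cosines on triangle ZWY: ZY² = 20² + 20² − 2·20·20·cos(120°) = 1200, so ZY = 20·√3.
Step 2: By the inverse law of cosines on triangle WZY: cos(∠WZY) = (20² + (20·√3)² − 20²) / (2·20·20·√3) = 1200/1385.64 = 0.866, so ∠WZY = 30°.

Therefore, the measure of angle ∠WZY = 30°.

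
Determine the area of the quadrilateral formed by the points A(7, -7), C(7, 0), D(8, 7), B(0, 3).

Shoelace: sum of cross terms = 101, Area = (1/2)|101| = 101/2

101/2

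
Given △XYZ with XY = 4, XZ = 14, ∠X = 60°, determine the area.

Area = (1/2)(4)(14) sin(60°) = (1/2)(4)(14)(sqrt(3)/2) = 14*sqrt(3)

14*sqrt(3)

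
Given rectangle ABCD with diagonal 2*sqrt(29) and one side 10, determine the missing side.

Using the Pythagorean theorem: d^2 = a^2 + b^2
b^2 = d^2 - a^2
b^2 = 116 - 100
b^2 = 16
b = sqrt(16) = 4

4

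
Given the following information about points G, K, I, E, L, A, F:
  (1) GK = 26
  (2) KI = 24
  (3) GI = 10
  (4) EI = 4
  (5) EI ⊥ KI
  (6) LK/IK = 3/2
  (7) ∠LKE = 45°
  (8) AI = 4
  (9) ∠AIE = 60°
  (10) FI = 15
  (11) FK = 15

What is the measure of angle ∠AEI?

Step 1: By the law of cosines on triangle EIA: EA² = 4² + 4² − 2·4·4·cos(60°) = 16, so EA = 4.
Step 2: By the inverse law of cosines on triangle AEI: cos(∠AEI) = (4² + 4² − 4²) / (2·4·4) = 16/32 = 0.5, so ∠AEI = 60°.

Therefore, the measure of angle ∠AEI = 60°.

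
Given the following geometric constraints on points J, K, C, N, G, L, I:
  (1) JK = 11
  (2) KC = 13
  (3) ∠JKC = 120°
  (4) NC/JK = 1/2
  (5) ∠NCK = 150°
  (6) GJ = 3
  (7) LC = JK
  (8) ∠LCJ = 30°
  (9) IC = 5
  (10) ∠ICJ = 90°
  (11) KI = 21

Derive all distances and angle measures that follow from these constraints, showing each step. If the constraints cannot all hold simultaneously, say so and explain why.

These constraints are not satisfiable: by the triangle inequality in triangle CKI, (2) KC = 13 and (9) IC = 5 force KI ≤ 13 + 5 = 18, but (11) says KI = 21. No planar figure meets all of them, so nothing further can be derived.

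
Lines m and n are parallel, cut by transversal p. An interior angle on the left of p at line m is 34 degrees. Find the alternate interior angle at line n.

Alternate interior angles are equal: 34 degrees.

34 degrees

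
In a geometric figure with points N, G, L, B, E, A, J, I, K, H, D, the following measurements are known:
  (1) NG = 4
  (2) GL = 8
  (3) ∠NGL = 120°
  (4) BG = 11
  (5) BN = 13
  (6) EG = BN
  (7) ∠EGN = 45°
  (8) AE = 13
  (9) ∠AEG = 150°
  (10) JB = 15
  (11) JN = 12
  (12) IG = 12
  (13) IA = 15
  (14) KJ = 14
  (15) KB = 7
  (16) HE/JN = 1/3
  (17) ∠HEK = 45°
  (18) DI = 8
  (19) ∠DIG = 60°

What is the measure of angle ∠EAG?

From the given relations: EG = BN = 13.
Step 1: By the law of cosines on triangle AEG: AG² = 13² + 13² − 2·13·13·cos(150°) = 630.72, so AG ≈ 25.11.
Step 2: By the inverse law of cosines on triangle EAG: cos(∠EAG) = (13² + 25.11² − 13²) / (2·13·25.11) = 630.72/652.97 = 0.9659, so ∠EAG = 15°.

Therefore, the measure of angle ∠EAG = 15°.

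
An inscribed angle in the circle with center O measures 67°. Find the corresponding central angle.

The inscribed angle theorem states that a central angle is always twice any inscribed angle that subtends the same arc.
Since the inscribed angle is 67°, the central angle = 2 × 67° = 134°.

134°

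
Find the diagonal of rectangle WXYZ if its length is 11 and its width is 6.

Using the Pythagorean theorem:
d² = 11² + 6² = 121 + 36 = 157
d = sqrt(157)

sqrt(157)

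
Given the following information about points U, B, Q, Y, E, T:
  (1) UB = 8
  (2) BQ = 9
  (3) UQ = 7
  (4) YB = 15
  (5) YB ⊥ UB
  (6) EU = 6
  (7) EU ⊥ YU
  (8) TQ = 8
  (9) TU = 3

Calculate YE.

Step 1: By the law of cosines on triangle UBY: UY² = 8² + 15² − 2·8·15·cos(90°) = 289, so UY = 17.
Step 2: By the law of cosines on triangle YUE: YE² = 17² + 6² − 2·17·6·cos(90°) = 325, so YE = 5·√13.

Therefore, the length of YE = 5·√13.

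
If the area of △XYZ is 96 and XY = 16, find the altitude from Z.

height = 2 * 96 / 16 = 12

12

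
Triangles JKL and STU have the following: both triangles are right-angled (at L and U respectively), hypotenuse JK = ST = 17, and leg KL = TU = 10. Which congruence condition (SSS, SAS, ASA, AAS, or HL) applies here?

The given information provides:
both triangles are right-angled (at L and U respectively), hypotenuse JK = ST = 17, and leg KL = TU = 10
This matches the HL congruence theorem.
The hypotenuse and one leg of two right triangles are equal (Hypotenuse-Leg).

HL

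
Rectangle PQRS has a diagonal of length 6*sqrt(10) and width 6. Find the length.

Using the Pythagorean theorem: d^2 = a^2 + b^2
b^2 = d^2 - a^2
b^2 = 360 - 36
b^2 = 324
b = sqrt(324) = 18

18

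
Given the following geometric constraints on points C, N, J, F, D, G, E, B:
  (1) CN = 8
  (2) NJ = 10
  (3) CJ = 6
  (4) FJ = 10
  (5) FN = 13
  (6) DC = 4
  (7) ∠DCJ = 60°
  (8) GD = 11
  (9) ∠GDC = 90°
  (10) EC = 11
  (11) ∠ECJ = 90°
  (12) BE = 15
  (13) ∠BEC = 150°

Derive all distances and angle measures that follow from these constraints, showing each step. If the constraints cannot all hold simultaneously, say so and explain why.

The constraints are consistent.

Step 1: From CD = 4, DG = 11, and ∠CDG = 90°, by the law of cosines:
  CG² = CD² + DG² - 2·CD·DG·cos(90°) = 16 + 121 - 0 = 137
  CG = √137

Step 2: From CE = 11, EB = 15, and ∠CEB = 150°, by the law of cosines:
  CB² = CE² + EB² - 2·CE·EB·cos(150°) = 121 + 225 + 285.8 = 631.8
  CB ≈ 25.14

Step 3: From JC = 6, CD = 4, and ∠JCD = 60°, by the law of cosines:
  JD² = JC² + CD² - 2·JC·CD·cos(60°) = 36 + 16 - 24 = 28
  JD = 2·√7

Step 4: From JC = 6, CE = 11, and ∠JCE = 90°, by the law of cosines:
  JE² = JC² + CE² - 2·JC·CE·cos(90°) = 36 + 121 - 0 = 157
  JE = √157

Step 5: From CJ = 6, CN = 8, JN = 10, by the inverse law of cosines:
  cos(∠JCN) = (CJ² + CN² - JN²) / (2·CJ·CN)
  ∠JCN = 90°

Step 6: From NC = 8, NJ = 10, CJ = 6, by the inverse law of cosines:
  cos(∠CNJ) = (NC² + NJ² - CJ²) / (2·NC·NJ)
  ∠CNJ = 36.87°

Step 7: From NF = 13, NJ = 10, FJ = 10, by the inverse law of cosines:
  cos(∠FNJ) = (NF² + NJ² - FJ²) / (2·NF·NJ)
  ∠FNJ = 49.46°

Step 8: From JC = 6, JN = 10, CN = 8, by the inverse law of cosines:
  cos(∠CJN) = (JC² + JN² - CN²) / (2·JC·JN)
  ∠CJN = 53.13°

Step 9: From JF = 10, JN = 10, FN = 13, by the inverse law of cosines:
  cos(∠FJN) = (JF² + JN² - FN²) / (2·JF·JN)
  ∠FJN = 81.08°

Step 10: From FJ = 10, FN = 13, JN = 10, by the inverse law of cosines:
  cos(∠JFN) = (FJ² + FN² - JN²) / (2·FJ·FN)
  ∠JFN = 49.46°

Step 11: From CB = 25.14, CE = 11, BE = 15, by the inverse law of cosines:
  cos(∠BCE) = (CB² + CE² - BE²) / (2·CB·CE)
  ∠BCE = 17.36°

Step 12: From CD = 4, CG = √137, DG = 11, by the inverse law of cosines:
  cos(∠DCG) = (CD² + CG² - DG²) / (2·CD·CG)
  ∠DCG = 70.02°

Step 13: From JC = 6, JD = 2·√7, CD = 4, by the inverse law of cosines:
  cos(∠CJD) = (JC² + JD² - CD²) / (2·JC·JD)
  ∠CJD = 40.89°

Step 14: From JC = 6, JE = √157, CE = 11, by the inverse law of cosines:
  cos(∠CJE) = (JC² + JE² - CE²) / (2·JC·JE)
  ∠CJE = 61.39°

Step 15: From DC = 4, DJ = 2·√7, CJ = 6, by the inverse law of cosines:
  cos(∠CDJ) = (DC² + DJ² - CJ²) / (2·DC·DJ)
  ∠CDJ = 79.11°

Step 16: From GC = √137, GD = 11, CD = 4, by the inverse law of cosines:
  cos(∠CGD) = (GC² + GD² - CD²) / (2·GC·GD)
  ∠CGD = 19.98°

Step 17: From EC = 11, EJ = √157, CJ = 6, by the inverse law of cosines:
  cos(∠CEJ) = (EC² + EJ² - CJ²) / (2·EC·EJ)
  ∠CEJ = 28.61°

Step 18: From BC = 25.14, BE = 15, CE = 11, by the inverse law of cosines:
  cos(∠CBE) = (BC² + BE² - CE²) / (2·BC·BE)
  ∠CBE = 12.64°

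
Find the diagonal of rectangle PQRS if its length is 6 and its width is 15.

Using the Pythagorean theorem:
d² = 6² + 15² = 36 + 225 = 261
d = sqrt(261) = 3*sqrt(29)

3*sqrt(29)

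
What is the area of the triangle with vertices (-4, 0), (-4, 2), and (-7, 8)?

The Shoelace formula computes the area from vertex coordinates by summing cross products.
For vertices (-4,0), (-4,2), (-7,8):
Signed sum = -4*2 - -4*0 + -4*8 - -7*2 + -7*0 - -4*8
= -8 + -18 + 32 = 6
Area = (1/2)|6| = 3.

3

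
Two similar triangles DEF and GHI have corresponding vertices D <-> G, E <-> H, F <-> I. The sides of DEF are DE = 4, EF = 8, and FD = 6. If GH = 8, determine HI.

k = 8/4 = 2. HI = 2 * 8 = 16.

16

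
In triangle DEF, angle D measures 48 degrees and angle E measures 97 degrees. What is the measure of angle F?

By the triangle angle sum property, the three interior angles of any triangle add up to 180°.
We know angle D = 48° and angle E = 97°, so their sum is 145°.
Therefore angle F = 180° - 145° = 35°.

35 degrees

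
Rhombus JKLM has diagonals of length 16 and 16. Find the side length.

The diagonals of a rhombus bisect each other at right angles.
Half-diagonals: 16/2 = 8 and 16/2 = 8
side = sqrt(8^2 + 8^2)
side = sqrt(64 + 64)
side = sqrt(128) = 8*sqrt(2)

8*sqrt(2)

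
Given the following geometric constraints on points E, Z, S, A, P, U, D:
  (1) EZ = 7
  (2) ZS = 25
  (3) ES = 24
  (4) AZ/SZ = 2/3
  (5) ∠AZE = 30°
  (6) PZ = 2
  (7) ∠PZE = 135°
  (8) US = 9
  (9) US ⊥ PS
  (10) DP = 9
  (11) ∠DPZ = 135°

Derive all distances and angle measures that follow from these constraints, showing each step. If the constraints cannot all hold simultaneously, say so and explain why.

The constraints are consistent.

From the given relations:
  AZ = 2/3·SZ = 2/3·25 ≈ 16.67

Step 1: From EZ = 7, ZA = 16.67, and ∠EZA = 30°, by the law of cosines:
  EA² = EZ² + ZA² - 2·EZ·ZA·cos(30°) = 49 + 277.8 - 202.1 = 124.7
  EA ≈ 11.17

Step 2: From EZ = 7, ZP = 2, and ∠EZP = 135°, by the law of cosines:
  EP² = EZ² + ZP² - 2·EZ·ZP·cos(135°) = 49 + 4 + 19.8 = 72.8
  EP ≈ 8.53

Step 3: From ZP = 2, PD = 9, and ∠ZPD = 135°, by the law of cosines:
  ZD² = ZP² + PD² - 2·ZP·PD·cos(135°) = 4 + 81 + 25.46 = 110.5
  ZD ≈ 10.51

Step 4: From ES = 24, EZ = 7, SZ = 25, by the inverse law of cosines:
  cos(∠SEZ) = (ES² + EZ² - SZ²) / (2·ES·EZ)
  ∠SEZ = 90°

Step 5: From ZE = 7, ZS = 25, ES = 24, by the inverse law of cosines:
  cos(∠EZS) = (ZE² + ZS² - ES²) / (2·ZE·ZS)
  ∠EZS = 73.74°

Step 6: From SE = 24, SZ = 25, EZ = 7, by the inverse law of cosines:
  cos(∠ESZ) = (SE² + SZ² - EZ²) / (2·SE·SZ)
  ∠ESZ = 16.26°

Step 7: From EA = 11.17, EZ = 7, AZ = 16.67, by the inverse law of cosines:
  cos(∠AEZ) = (EA² + EZ² - AZ²) / (2·EA·EZ)
  ∠AEZ = 131.73°

Step 8: From EP = 8.53, EZ = 7, PZ = 2, by the inverse law of cosines:
  cos(∠PEZ) = (EP² + EZ² - PZ²) / (2·EP·EZ)
  ∠PEZ = 9.54°

Step 9: From ZD = 10.51, ZP = 2, DP = 9, by the inverse law of cosines:
  cos(∠DZP) = (ZD² + ZP² - DP²) / (2·ZD·ZP)
  ∠DZP = 37.27°

Step 10: From AE = 11.17, AZ = 16.67, EZ = 7, by the inverse law of cosines:
  cos(∠EAZ) = (AE² + AZ² - EZ²) / (2·AE·AZ)
  ∠EAZ = 18.27°

Step 11: From PE = 8.53, PZ = 2, EZ = 7, by the inverse law of cosines:
  cos(∠EPZ) = (PE² + PZ² - EZ²) / (2·PE·PZ)
  ∠EPZ = 35.46°

Step 12: From DP = 9, DZ = 10.51, PZ = 2, by the inverse law of cosines:
  cos(∠PDZ) = (DP² + DZ² - PZ²) / (2·DP·DZ)
  ∠PDZ = 7.73°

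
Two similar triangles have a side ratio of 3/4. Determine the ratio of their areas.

Area ratio = (side ratio)^2 = (3/4)^2 = 9:16.

9:16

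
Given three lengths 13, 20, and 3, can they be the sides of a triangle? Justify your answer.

The longest side is 20. The other two sides sum to 3 + 13 = 16.
Since 16 ≤ 20, the two shorter sides cannot reach around to close the triangle.

No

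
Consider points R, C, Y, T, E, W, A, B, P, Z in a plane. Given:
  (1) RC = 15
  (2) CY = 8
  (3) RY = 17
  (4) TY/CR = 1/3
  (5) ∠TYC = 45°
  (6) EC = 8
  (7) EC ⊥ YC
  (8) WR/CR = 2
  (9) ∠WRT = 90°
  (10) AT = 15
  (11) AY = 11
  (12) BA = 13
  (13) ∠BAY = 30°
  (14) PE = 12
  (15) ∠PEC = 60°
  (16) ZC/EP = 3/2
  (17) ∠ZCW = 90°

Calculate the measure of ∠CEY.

Step 1: By the law of cosines on triangle ECY: EY² = 8² + 8² − 2·8·8·cos(90°) = 128, so EY = 8·√2.
Step 2: By the inverse law of cosines on triangle CEY: cos(∠CEY) = (8² + (8·√2)² − 8²) / (2·8·8·√2) = 128/181.02 = 0.7071, so ∠CEY = 45°.

Therefore, the measure of angle ∠CEY = 45°.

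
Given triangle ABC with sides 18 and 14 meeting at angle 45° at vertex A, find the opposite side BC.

Law of cosines: BC^2 = 18^2 + 14^2 - 2(18)(14)cos(45°) = 520 - 252*sqrt(2), so BC = 2*sqrt(130 - 63*sqrt(2)).

2*sqrt(130 - 63*sqrt(2))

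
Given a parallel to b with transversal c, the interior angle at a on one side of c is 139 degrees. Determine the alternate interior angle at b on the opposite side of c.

Alternate interior angles are equal: 139 degrees.

139 degrees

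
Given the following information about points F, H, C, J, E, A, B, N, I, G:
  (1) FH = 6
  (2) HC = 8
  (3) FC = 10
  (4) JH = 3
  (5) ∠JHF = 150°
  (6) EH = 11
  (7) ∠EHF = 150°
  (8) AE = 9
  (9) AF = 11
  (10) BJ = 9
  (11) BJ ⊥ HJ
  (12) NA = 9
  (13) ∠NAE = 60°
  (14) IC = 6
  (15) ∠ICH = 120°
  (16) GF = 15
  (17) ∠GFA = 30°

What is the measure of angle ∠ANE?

Step 1: By the law of cosines on triangle NAE: NE² = 9² + 9² − 2·9·9·cos(60°) = 81, so NE = 9.
Step 2: By the inverse law of cosines on triangle ANE: cos(∠ANE) = (9² + 9² − 9²) / (2·9·9) = 81/162 = 0.5, so ∠ANE = 60°.

Therefore, the measure of angle ∠ANE = 60°.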